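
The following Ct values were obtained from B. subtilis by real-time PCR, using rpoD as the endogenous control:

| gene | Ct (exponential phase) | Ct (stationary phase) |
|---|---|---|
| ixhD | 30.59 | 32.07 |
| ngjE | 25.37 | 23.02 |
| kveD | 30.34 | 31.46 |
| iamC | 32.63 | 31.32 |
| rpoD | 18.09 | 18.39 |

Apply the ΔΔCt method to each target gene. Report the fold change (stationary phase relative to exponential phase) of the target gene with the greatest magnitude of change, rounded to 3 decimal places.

6.277

ixhD: ΔΔCt = (32.07−18.39) − (30.59−18.09) = 13.68 − 12.50 = 1.18; fold change = 2^-1.18 = 0.441
ngjE: ΔΔCt = (23.02−18.39) − (25.37−18.09) = 4.63 − 7.28 = -2.65; fold change = 2^2.65 = 6.277
kveD: ΔΔCt = (31.46−18.39) − (30.34−18.09) = 13.07 − 12.25 = 0.82; fold change = 2^-0.82 = 0.566
iamC: ΔΔCt = (31.32−18.39) − (32.63−18.09) = 12.93 − 14.54 = -1.61; fold change = 2^1.61 = 3.053
ngjE has the largest |ΔΔCt| = 2.65.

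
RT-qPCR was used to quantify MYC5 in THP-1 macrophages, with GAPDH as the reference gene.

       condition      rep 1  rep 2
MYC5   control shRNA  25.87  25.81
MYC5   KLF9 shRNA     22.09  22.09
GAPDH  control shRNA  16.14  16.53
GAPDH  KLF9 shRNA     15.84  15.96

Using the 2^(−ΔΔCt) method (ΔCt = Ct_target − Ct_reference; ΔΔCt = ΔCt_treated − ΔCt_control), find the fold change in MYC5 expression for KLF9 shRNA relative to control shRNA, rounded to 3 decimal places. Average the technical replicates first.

9.952

Mean Ct: MYC5 control shRNA 25.840; MYC5 KLF9 shRNA 22.090; GAPDH control shRNA 16.335; GAPDH KLF9 shRNA 15.900
ΔCt(control shRNA) = 25.840 − 16.335 = 9.505
ΔCt(KLF9 shRNA) = 22.090 − 15.900 = 6.190
ΔΔCt = 6.190 − 9.505 = -3.315
Fold change = 2^(−(-3.315)) = 2^3.315 = 9.9521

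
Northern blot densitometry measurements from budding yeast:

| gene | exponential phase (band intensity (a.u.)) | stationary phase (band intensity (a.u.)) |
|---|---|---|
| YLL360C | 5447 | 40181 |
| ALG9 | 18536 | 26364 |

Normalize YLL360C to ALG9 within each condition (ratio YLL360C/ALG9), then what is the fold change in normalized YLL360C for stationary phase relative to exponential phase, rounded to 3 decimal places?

5.186

YLL360C/ALG9 (exponential phase) = 5447 / 18536 = 0.29386
YLL360C/ALG9 (stationary phase) = 40181 / 26364 = 1.5241
Fold change = 1.5241 / 0.29386 = 5.1864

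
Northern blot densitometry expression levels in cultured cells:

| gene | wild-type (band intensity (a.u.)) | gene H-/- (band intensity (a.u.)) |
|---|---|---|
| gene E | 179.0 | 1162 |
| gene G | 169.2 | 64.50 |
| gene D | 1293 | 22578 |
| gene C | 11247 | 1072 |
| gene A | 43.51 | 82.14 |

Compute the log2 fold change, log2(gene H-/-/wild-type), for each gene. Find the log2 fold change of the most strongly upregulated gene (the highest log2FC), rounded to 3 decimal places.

4.126

log2(1162/179.0) = 2.699  (gene E)
log2(64.50/169.2) = -1.391  (gene G)
log2(22578/1293) = 4.126  (gene D)
log2(1072/11247) = -3.391  (gene C)
log2(82.14/43.51) = 0.917  (gene A)
gene D is most strongly upregulated.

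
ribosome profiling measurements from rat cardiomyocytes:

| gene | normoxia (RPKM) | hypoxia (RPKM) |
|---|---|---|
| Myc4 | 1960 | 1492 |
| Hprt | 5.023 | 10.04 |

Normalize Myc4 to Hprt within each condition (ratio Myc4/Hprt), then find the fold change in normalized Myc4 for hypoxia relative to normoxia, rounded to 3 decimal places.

0.381

Myc4/Hprt (normoxia) = 1960 / 5.023 = 390.21
Myc4/Hprt (hypoxia) = 1492 / 10.04 = 148.61
Fold change = 148.61 / 390.21 = 0.3808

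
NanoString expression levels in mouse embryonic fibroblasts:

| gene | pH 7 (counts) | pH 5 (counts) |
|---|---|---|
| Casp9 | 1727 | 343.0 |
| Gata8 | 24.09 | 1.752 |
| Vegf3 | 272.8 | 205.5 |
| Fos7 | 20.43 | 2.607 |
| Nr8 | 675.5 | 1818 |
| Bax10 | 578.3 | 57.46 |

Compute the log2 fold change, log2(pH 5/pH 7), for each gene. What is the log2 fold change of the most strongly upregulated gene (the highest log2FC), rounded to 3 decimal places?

1.428

log2(343.0/1727) = -2.332  (Casp9)
log2(1.752/24.09) = -3.781  (Gata8)
log2(205.5/272.8) = -0.409  (Vegf3)
log2(2.607/20.43) = -2.970  (Fos7)
log2(1818/675.5) = 1.428  (Nr8)
log2(57.46/578.3) = -3.331  (Bax10)
Nr8 is most strongly upregulated.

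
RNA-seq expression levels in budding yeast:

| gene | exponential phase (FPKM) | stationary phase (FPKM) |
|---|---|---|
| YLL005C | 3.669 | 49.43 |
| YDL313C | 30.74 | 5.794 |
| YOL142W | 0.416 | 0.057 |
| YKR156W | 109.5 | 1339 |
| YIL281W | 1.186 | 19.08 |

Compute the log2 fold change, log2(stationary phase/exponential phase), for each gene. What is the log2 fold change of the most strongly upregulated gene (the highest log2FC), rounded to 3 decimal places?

log2(49.43/3.669) = 3.752  (YLL005C)
log2(5.794/30.74) = -2.407  (YDL313C)
log2(0.057/0.416) = -2.868  (YOL142W)
log2(1339/109.5) = 3.612  (YKR156W)
log2(19.08/1.186) = 4.008  (YIL281W)
YIL281W is most strongly upregulated.

4.008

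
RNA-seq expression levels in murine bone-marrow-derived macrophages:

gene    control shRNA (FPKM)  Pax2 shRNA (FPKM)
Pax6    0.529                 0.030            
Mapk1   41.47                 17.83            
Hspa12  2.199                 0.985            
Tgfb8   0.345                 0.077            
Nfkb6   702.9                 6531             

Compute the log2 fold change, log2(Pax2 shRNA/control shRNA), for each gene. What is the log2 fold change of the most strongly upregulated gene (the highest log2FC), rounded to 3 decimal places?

log2(0.030/0.529) = -4.140  (Pax6)
log2(17.83/41.47) = -1.218  (Mapk1)
log2(0.985/2.199) = -1.159  (Hspa12)
log2(0.077/0.345) = -2.164  (Tgfb8)
log2(6531/702.9) = 3.216  (Nfkb6)
Nfkb6 is most strongly upregulated.

3.216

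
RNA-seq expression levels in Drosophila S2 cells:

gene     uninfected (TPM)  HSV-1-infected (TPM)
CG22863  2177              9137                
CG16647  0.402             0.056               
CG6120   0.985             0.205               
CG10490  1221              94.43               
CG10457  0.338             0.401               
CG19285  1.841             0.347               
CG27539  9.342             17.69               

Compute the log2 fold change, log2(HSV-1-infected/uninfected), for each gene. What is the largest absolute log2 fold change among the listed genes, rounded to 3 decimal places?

3.693

log2(9137/2177) = 2.069  (CG22863)
log2(0.056/0.402) = -2.844  (CG16647)
log2(0.205/0.985) = -2.264  (CG6120)
log2(94.43/1221) = -3.693  (CG10490)
log2(0.401/0.338) = 0.247  (CG10457)
log2(0.347/1.841) = -2.407  (CG19285)
log2(17.69/9.342) = 0.921  (CG27539)
The largest magnitude belongs to CG10490.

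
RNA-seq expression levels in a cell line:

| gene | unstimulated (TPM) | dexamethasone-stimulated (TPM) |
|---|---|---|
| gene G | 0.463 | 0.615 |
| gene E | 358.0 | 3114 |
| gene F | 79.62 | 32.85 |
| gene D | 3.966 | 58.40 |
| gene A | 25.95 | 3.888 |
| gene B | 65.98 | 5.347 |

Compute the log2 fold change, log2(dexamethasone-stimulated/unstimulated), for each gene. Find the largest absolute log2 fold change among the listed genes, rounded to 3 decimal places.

log2(0.615/0.463) = 0.410  (gene G)
log2(3114/358.0) = 3.121  (gene E)
log2(32.85/79.62) = -1.277  (gene F)
log2(58.40/3.966) = 3.880  (gene D)
log2(3.888/25.95) = -2.739  (gene A)
log2(5.347/65.98) = -3.625  (gene B)
The largest magnitude belongs to gene D.

3.880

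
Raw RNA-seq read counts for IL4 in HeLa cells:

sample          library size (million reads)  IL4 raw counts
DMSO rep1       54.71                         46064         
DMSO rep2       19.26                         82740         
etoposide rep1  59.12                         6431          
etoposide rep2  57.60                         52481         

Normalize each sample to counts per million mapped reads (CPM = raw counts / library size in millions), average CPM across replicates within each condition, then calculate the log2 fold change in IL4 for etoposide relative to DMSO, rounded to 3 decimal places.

-2.333

CPM(DMSO rep1) = 46064 / 54.71 = 841.9667
CPM(DMSO rep2) = 82740 / 19.26 = 4295.9502
CPM(etoposide rep1) = 6431 / 59.12 = 108.7788
CPM(etoposide rep2) = 52481 / 57.60 = 911.1285
mean CPM(DMSO) = 2568.9584; mean CPM(etoposide) = 509.9536
Fold change = 509.9536 / 2568.9584 = 0.19851
log2(0.19851) = -2.3327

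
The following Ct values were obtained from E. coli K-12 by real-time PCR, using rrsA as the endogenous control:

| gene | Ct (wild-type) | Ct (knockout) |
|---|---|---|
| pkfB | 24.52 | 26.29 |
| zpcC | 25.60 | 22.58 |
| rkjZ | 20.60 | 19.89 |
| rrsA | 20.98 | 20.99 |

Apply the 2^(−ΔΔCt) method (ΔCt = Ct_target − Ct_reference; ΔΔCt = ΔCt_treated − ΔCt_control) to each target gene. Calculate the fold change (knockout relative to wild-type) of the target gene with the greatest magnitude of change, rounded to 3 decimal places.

pkfB: ΔΔCt = (26.29−20.99) − (24.52−20.98) = 5.30 − 3.54 = 1.76; fold change = 2^-1.76 = 0.295
zpcC: ΔΔCt = (22.58−20.99) − (25.60−20.98) = 1.59 − 4.62 = -3.03; fold change = 2^3.03 = 8.168
rkjZ: ΔΔCt = (19.89−20.99) − (20.60−20.98) = -1.10 − (-0.38) = -0.72; fold change = 2^0.72 = 1.647
zpcC has the largest |ΔΔCt| = 3.03.

8.168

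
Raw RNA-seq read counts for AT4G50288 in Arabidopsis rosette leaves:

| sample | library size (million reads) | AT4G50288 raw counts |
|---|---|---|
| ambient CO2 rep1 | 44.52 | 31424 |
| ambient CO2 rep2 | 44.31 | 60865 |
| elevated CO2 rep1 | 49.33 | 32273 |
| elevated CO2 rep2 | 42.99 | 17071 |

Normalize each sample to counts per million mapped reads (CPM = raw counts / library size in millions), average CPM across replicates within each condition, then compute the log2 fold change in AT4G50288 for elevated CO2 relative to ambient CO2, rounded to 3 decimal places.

CPM(ambient CO2 rep1) = 31424 / 44.52 = 705.8401
CPM(ambient CO2 rep2) = 60865 / 44.31 = 1373.6177
CPM(elevated CO2 rep1) = 32273 / 49.33 = 654.2266
CPM(elevated CO2 rep2) = 17071 / 42.99 = 397.0923
mean CPM(ambient CO2) = 1039.7289; mean CPM(elevated CO2) = 525.6595
Fold change = 525.6595 / 1039.7289 = 0.50557
log2(0.50557) = -0.9840

-0.984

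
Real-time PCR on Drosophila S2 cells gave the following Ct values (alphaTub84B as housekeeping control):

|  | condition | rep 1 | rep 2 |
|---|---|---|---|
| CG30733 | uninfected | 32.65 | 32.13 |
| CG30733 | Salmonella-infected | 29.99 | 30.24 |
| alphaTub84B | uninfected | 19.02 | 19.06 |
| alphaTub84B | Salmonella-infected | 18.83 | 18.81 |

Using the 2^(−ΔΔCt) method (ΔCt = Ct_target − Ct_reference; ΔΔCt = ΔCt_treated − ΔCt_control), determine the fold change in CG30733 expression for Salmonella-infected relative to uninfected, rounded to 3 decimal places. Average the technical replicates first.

4.155

Mean Ct: CG30733 uninfected 32.390; CG30733 Salmonella-infected 30.115; alphaTub84B uninfected 19.040; alphaTub84B Salmonella-infected 18.820
ΔCt(uninfected) = 32.390 − 19.040 = 13.350
ΔCt(Salmonella-infected) = 30.115 − 18.820 = 11.295
ΔΔCt = 11.295 − 13.350 = -2.055
Fold change = 2^(−(-2.055)) = 2^2.055 = 4.1554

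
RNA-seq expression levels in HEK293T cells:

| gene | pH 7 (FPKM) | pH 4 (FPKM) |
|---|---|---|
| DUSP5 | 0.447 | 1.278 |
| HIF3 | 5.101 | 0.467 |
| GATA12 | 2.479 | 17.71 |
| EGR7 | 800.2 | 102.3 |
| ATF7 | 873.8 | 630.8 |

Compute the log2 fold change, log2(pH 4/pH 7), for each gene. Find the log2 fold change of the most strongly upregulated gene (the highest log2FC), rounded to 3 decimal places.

log2(1.278/0.447) = 1.516  (DUSP5)
log2(0.467/5.101) = -3.449  (HIF3)
log2(17.71/2.479) = 2.837  (GATA12)
log2(102.3/800.2) = -2.968  (EGR7)
log2(630.8/873.8) = -0.470  (ATF7)
GATA12 is most strongly upregulated.

2.837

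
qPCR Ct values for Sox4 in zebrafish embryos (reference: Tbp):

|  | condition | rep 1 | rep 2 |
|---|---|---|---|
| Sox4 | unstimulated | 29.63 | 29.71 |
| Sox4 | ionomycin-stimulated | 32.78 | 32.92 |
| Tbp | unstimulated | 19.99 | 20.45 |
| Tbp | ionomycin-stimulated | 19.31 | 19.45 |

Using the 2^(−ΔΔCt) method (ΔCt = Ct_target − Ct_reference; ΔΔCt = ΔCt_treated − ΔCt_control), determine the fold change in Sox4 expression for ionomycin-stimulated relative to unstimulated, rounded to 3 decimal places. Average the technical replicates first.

0.062

Mean Ct: Sox4 unstimulated 29.670; Sox4 ionomycin-stimulated 32.850; Tbp unstimulated 20.220; Tbp ionomycin-stimulated 19.380
ΔCt(unstimulated) = 29.670 − 20.220 = 9.450
ΔCt(ionomycin-stimulated) = 32.850 − 19.380 = 13.470
ΔΔCt = 13.470 − 9.450 = 4.020
Fold change = 2^(−4.020) = 0.0616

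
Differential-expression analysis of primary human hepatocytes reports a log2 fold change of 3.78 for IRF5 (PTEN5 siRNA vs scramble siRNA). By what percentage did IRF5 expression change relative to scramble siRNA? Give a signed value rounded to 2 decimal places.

1273.70%

Fold change = 2^(3.78) = 13.7370
Percent change = (FC − 1) × 100% = (13.7370 − 1) × 100 = 1273.70%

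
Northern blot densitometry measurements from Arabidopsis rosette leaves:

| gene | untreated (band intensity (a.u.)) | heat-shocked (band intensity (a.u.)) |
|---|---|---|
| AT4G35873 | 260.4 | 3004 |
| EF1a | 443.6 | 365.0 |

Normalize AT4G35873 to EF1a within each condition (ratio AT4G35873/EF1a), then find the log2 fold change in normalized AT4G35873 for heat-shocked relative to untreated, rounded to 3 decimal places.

AT4G35873/EF1a (untreated) = 260.4 / 443.6 = 0.58702
AT4G35873/EF1a (heat-shocked) = 3004 / 365.0 = 8.2301
Fold change = 8.2301 / 0.58702 = 14.0203
log2(14.0203) = 3.8094

3.809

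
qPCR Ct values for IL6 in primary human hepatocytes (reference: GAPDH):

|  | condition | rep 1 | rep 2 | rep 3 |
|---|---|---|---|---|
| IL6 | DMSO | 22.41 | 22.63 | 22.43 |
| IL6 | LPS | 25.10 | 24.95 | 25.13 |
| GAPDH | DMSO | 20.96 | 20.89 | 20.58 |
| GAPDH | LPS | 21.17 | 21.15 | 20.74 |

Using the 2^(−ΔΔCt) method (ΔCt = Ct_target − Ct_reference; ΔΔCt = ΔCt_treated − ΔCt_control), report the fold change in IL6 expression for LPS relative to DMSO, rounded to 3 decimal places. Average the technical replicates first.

Mean Ct: IL6 DMSO 22.490; IL6 LPS 25.060; GAPDH DMSO 20.810; GAPDH LPS 21.020
ΔCt(DMSO) = 22.490 − 20.810 = 1.680
ΔCt(LPS) = 25.060 − 21.020 = 4.040
ΔΔCt = 4.040 − 1.680 = 2.360
Fold change = 2^(−2.360) = 0.1948

0.195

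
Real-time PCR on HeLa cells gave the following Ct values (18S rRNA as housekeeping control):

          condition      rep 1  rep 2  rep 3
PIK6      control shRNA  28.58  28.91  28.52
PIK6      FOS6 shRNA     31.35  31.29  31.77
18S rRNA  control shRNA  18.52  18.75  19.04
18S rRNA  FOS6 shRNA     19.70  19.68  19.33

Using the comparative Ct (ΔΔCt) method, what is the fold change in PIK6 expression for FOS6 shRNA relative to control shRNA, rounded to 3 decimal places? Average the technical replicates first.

0.250

Mean Ct: PIK6 control shRNA 28.670; PIK6 FOS6 shRNA 31.470; 18S rRNA control shRNA 18.770; 18S rRNA FOS6 shRNA 19.570
ΔCt(control shRNA) = 28.670 − 18.770 = 9.900
ΔCt(FOS6 shRNA) = 31.470 − 19.570 = 11.900
ΔΔCt = 11.900 − 9.900 = 2.000
Fold change = 2^(−2.000) = 0.2500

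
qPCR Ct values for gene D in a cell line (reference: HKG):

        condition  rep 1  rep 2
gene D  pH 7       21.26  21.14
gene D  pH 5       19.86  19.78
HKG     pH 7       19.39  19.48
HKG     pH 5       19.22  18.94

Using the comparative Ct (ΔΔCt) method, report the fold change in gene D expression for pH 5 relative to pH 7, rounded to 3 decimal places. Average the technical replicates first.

2.035

Mean Ct: gene D pH 7 21.200; gene D pH 5 19.820; HKG pH 7 19.435; HKG pH 5 19.080
ΔCt(pH 7) = 21.200 − 19.435 = 1.765
ΔCt(pH 5) = 19.820 − 19.080 = 0.740
ΔΔCt = 0.740 − 1.765 = -1.025
Fold change = 2^(−(-1.025)) = 2^1.025 = 2.0350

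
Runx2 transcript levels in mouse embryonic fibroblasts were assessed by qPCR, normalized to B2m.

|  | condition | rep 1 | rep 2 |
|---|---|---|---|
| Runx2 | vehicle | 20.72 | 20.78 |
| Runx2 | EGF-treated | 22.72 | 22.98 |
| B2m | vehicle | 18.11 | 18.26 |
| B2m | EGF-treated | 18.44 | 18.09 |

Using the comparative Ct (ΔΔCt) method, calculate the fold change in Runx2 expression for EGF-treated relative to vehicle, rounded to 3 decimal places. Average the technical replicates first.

Mean Ct: Runx2 vehicle 20.750; Runx2 EGF-treated 22.850; B2m vehicle 18.185; B2m EGF-treated 18.265
ΔCt(vehicle) = 20.750 − 18.185 = 2.565
ΔCt(EGF-treated) = 22.850 − 18.265 = 4.585
ΔΔCt = 4.585 − 2.565 = 2.020
Fold change = 2^(−2.020) = 0.2466

0.247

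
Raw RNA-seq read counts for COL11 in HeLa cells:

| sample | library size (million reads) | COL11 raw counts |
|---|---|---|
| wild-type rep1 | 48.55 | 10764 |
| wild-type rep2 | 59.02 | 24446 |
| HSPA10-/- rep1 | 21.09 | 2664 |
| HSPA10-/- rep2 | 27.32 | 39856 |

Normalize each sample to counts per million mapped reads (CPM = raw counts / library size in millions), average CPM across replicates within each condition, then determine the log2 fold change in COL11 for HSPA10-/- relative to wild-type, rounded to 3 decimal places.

CPM(wild-type rep1) = 10764 / 48.55 = 221.7096
CPM(wild-type rep2) = 24446 / 59.02 = 414.1986
CPM(HSPA10-/- rep1) = 2664 / 21.09 = 126.3158
CPM(HSPA10-/- rep2) = 39856 / 27.32 = 1458.8580
mean CPM(wild-type) = 317.9541; mean CPM(HSPA10-/-) = 792.5869
Fold change = 792.5869 / 317.9541 = 2.49277
log2(2.49277) = 1.3178

1.318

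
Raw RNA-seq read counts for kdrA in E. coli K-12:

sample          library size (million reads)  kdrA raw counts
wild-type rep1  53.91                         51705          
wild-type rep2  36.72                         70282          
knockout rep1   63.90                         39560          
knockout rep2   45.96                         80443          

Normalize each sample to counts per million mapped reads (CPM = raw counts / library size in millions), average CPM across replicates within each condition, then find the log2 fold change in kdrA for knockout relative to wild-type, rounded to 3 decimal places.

CPM(wild-type rep1) = 51705 / 53.91 = 959.0985
CPM(wild-type rep2) = 70282 / 36.72 = 1913.9978
CPM(knockout rep1) = 39560 / 63.90 = 619.0923
CPM(knockout rep2) = 80443 / 45.96 = 1750.2829
mean CPM(wild-type) = 1436.5482; mean CPM(knockout) = 1184.6876
Fold change = 1184.6876 / 1436.5482 = 0.82468
log2(0.82468) = -0.2781

-0.278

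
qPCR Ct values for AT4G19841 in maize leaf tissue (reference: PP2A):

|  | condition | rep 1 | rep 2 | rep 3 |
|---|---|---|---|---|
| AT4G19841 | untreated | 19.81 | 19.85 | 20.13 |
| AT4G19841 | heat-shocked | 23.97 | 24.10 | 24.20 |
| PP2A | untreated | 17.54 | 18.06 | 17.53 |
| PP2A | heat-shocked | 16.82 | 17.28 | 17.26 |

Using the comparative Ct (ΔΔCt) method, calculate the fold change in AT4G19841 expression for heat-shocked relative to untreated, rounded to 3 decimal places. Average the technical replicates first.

Mean Ct: AT4G19841 untreated 19.930; AT4G19841 heat-shocked 24.090; PP2A untreated 17.710; PP2A heat-shocked 17.120
ΔCt(untreated) = 19.930 − 17.710 = 2.220
ΔCt(heat-shocked) = 24.090 − 17.120 = 6.970
ΔΔCt = 6.970 − 2.220 = 4.750
Fold change = 2^(−4.750) = 0.0372

0.037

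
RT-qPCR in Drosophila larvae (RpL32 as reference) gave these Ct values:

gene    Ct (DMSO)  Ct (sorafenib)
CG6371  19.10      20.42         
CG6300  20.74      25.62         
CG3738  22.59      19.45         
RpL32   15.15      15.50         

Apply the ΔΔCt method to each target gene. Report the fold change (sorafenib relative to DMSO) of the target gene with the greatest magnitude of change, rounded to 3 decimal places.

CG6371: ΔΔCt = (20.42−15.50) − (19.10−15.15) = 4.92 − 3.95 = 0.97; fold change = 2^-0.97 = 0.511
CG6300: ΔΔCt = (25.62−15.50) − (20.74−15.15) = 10.12 − 5.59 = 4.53; fold change = 2^-4.53 = 0.043
CG3738: ΔΔCt = (19.45−15.50) − (22.59−15.15) = 3.95 − 7.44 = -3.49; fold change = 2^3.49 = 11.236
CG6300 has the largest |ΔΔCt| = 4.53.

0.043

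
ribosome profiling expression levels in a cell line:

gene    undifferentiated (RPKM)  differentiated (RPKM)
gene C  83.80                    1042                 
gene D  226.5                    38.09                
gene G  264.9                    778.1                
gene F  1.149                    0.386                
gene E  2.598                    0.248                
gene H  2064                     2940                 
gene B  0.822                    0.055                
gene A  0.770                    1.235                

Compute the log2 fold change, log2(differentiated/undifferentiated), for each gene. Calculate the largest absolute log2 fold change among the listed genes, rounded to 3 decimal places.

log2(1042/83.80) = 3.636  (gene C)
log2(38.09/226.5) = -2.572  (gene D)
log2(778.1/264.9) = 1.555  (gene G)
log2(0.386/1.149) = -1.574  (gene F)
log2(0.248/2.598) = -3.389  (gene E)
log2(2940/2064) = 0.510  (gene H)
log2(0.055/0.822) = -3.902  (gene B)
log2(1.235/0.770) = 0.682  (gene A)
The largest magnitude belongs to gene B.

3.902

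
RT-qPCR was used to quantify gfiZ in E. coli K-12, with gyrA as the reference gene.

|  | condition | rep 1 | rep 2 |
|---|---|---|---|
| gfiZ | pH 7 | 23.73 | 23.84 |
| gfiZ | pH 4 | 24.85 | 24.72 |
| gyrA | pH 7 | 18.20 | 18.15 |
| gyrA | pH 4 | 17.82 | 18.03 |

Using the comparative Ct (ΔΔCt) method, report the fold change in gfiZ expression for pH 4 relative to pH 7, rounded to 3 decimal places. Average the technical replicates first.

0.420

Mean Ct: gfiZ pH 7 23.785; gfiZ pH 4 24.785; gyrA pH 7 18.175; gyrA pH 4 17.925
ΔCt(pH 7) = 23.785 − 18.175 = 5.610
ΔCt(pH 4) = 24.785 − 17.925 = 6.860
ΔΔCt = 6.860 − 5.610 = 1.250
Fold change = 2^(−1.250) = 0.4204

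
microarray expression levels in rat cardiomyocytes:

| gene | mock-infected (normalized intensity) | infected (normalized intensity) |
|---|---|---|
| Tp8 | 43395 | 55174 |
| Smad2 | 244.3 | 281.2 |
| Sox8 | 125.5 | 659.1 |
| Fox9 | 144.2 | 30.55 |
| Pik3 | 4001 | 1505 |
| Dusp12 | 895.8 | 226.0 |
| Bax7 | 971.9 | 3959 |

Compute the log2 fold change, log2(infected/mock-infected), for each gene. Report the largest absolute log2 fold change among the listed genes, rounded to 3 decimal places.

2.393

log2(55174/43395) = 0.346  (Tp8)
log2(281.2/244.3) = 0.203  (Smad2)
log2(659.1/125.5) = 2.393  (Sox8)
log2(30.55/144.2) = -2.239  (Fox9)
log2(1505/4001) = -1.411  (Pik3)
log2(226.0/895.8) = -1.987  (Dusp12)
log2(3959/971.9) = 2.026  (Bax7)
The largest magnitude belongs to Sox8.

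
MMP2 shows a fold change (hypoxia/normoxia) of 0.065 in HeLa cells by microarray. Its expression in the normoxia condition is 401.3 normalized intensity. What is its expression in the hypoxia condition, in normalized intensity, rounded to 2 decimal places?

26.08

hypoxia expression = 401.3 × 0.065 = 26.08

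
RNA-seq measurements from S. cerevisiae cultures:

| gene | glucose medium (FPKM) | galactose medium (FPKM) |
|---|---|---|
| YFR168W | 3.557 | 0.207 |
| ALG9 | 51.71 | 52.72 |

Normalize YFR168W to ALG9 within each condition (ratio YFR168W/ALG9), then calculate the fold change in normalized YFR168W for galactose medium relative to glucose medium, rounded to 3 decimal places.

YFR168W/ALG9 (glucose medium) = 3.557 / 51.71 = 0.068787
YFR168W/ALG9 (galactose medium) = 0.207 / 52.72 = 0.0039264
Fold change = 0.0039264 / 0.068787 = 0.0571

0.057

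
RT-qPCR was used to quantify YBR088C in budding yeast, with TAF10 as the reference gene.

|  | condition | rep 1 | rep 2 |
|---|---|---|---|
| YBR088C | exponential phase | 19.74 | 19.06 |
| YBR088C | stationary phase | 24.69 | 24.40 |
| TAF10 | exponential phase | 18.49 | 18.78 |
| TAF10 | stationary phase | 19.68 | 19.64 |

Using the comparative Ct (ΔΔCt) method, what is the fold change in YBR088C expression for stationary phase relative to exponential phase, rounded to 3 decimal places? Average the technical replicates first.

Mean Ct: YBR088C exponential phase 19.400; YBR088C stationary phase 24.545; TAF10 exponential phase 18.635; TAF10 stationary phase 19.660
ΔCt(exponential phase) = 19.400 − 18.635 = 0.765
ΔCt(stationary phase) = 24.545 − 19.660 = 4.885
ΔΔCt = 4.885 − 0.765 = 4.120
Fold change = 2^(−4.120) = 0.0575

0.058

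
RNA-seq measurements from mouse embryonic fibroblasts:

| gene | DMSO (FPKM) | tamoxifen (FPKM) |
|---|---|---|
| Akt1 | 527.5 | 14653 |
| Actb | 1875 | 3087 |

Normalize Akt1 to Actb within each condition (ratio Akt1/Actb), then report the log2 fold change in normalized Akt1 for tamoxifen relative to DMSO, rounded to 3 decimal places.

Akt1/Actb (DMSO) = 527.5 / 1875 = 0.28133
Akt1/Actb (tamoxifen) = 14653 / 3087 = 4.7467
Fold change = 4.7467 / 0.28133 = 16.8721
log2(16.8721) = 4.0766

4.077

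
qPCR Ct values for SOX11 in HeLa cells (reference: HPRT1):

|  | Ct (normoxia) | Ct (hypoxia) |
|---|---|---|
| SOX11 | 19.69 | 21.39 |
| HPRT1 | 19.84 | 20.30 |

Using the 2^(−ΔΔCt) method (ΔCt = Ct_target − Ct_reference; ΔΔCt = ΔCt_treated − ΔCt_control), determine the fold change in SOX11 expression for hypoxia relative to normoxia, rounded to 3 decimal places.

ΔCt(normoxia) = 19.690 − 19.840 = -0.150
ΔCt(hypoxia) = 21.390 − 20.300 = 1.090
ΔΔCt = 1.090 − (-0.150) = 1.240
Fold change = 2^(−1.240) = 0.4234

0.423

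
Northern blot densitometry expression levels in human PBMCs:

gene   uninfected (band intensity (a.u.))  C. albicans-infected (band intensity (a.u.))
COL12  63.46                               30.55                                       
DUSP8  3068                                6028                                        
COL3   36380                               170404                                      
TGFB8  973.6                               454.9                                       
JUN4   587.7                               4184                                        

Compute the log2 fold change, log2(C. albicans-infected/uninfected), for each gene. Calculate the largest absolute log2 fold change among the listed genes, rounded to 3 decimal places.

2.832

log2(30.55/63.46) = -1.055  (COL12)
log2(6028/3068) = 0.974  (DUSP8)
log2(170404/36380) = 2.228  (COL3)
log2(454.9/973.6) = -1.098  (TGFB8)
log2(4184/587.7) = 2.832  (JUN4)
The largest magnitude belongs to JUN4.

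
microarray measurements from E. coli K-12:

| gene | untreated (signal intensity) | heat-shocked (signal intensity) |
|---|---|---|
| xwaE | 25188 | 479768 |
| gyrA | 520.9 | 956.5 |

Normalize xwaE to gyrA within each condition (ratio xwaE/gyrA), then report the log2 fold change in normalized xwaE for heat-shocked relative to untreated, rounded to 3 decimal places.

3.375

xwaE/gyrA (untreated) = 25188 / 520.9 = 48.355
xwaE/gyrA (heat-shocked) = 479768 / 956.5 = 501.59
Fold change = 501.59 / 48.355 = 10.3731
log2(10.3731) = 3.3748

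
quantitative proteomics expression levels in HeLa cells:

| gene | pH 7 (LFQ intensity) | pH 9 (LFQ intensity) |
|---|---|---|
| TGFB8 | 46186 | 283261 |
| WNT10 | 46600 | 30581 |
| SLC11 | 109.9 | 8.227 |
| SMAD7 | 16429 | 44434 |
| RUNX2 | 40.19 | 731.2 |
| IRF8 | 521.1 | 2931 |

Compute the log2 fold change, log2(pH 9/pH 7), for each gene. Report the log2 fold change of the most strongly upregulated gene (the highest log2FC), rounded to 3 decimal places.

log2(283261/46186) = 2.617  (TGFB8)
log2(30581/46600) = -0.608  (WNT10)
log2(8.227/109.9) = -3.740  (SLC11)
log2(44434/16429) = 1.435  (SMAD7)
log2(731.2/40.19) = 4.185  (RUNX2)
log2(2931/521.1) = 2.492  (IRF8)
RUNX2 is most strongly upregulated.

4.185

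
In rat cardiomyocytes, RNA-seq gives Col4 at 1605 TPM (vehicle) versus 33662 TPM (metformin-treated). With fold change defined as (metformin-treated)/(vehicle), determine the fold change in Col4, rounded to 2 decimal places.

Fold change = 33662 / 1605 = 20.973
Col4 is upregulated.

20.97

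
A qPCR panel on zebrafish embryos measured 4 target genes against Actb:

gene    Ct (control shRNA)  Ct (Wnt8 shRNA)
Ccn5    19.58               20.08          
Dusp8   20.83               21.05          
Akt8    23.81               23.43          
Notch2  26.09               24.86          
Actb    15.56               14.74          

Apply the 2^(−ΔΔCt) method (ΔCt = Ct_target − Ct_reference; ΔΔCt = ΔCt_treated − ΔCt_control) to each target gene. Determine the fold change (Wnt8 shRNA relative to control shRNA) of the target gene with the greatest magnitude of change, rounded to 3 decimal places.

Ccn5: ΔΔCt = (20.08−14.74) − (19.58−15.56) = 5.34 − 4.02 = 1.32; fold change = 2^-1.32 = 0.401
Dusp8: ΔΔCt = (21.05−14.74) − (20.83−15.56) = 6.31 − 5.27 = 1.04; fold change = 2^-1.04 = 0.486
Akt8: ΔΔCt = (23.43−14.74) − (23.81−15.56) = 8.69 − 8.25 = 0.44; fold change = 2^-0.44 = 0.737
Notch2: ΔΔCt = (24.86−14.74) − (26.09−15.56) = 10.12 − 10.53 = -0.41; fold change = 2^0.41 = 1.329
Ccn5 has the largest |ΔΔCt| = 1.32.

0.401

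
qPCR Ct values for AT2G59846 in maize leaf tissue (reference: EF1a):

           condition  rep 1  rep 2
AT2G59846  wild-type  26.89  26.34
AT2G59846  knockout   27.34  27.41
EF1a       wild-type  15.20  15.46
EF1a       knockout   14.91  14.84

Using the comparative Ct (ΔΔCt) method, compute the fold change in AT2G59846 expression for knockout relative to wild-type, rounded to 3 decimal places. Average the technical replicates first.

Mean Ct: AT2G59846 wild-type 26.615; AT2G59846 knockout 27.375; EF1a wild-type 15.330; EF1a knockout 14.875
ΔCt(wild-type) = 26.615 − 15.330 = 11.285
ΔCt(knockout) = 27.375 − 14.875 = 12.500
ΔΔCt = 12.500 − 11.285 = 1.215
Fold change = 2^(−1.215) = 0.4308

0.431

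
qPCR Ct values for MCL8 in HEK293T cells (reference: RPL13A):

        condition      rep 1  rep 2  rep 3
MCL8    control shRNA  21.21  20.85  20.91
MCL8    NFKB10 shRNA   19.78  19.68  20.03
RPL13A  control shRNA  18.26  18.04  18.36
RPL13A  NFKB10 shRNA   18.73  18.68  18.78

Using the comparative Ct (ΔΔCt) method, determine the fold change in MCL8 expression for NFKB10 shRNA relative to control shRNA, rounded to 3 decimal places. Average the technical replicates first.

Mean Ct: MCL8 control shRNA 20.990; MCL8 NFKB10 shRNA 19.830; RPL13A control shRNA 18.220; RPL13A NFKB10 shRNA 18.730
ΔCt(control shRNA) = 20.990 − 18.220 = 2.770
ΔCt(NFKB10 shRNA) = 19.830 − 18.730 = 1.100
ΔΔCt = 1.100 − 2.770 = -1.670
Fold change = 2^(−(-1.670)) = 2^1.670 = 3.1821

3.182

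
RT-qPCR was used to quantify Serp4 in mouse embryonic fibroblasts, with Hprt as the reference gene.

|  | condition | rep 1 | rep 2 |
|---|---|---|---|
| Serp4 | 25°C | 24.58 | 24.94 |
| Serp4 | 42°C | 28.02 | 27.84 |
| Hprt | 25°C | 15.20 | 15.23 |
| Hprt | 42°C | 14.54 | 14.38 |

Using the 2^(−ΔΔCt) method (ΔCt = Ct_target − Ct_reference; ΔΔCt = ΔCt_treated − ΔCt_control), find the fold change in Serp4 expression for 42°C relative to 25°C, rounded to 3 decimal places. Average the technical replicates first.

Mean Ct: Serp4 25°C 24.760; Serp4 42°C 27.930; Hprt 25°C 15.215; Hprt 42°C 14.460
ΔCt(25°C) = 24.760 − 15.215 = 9.545
ΔCt(42°C) = 27.930 − 14.460 = 13.470
ΔΔCt = 13.470 − 9.545 = 3.925
Fold change = 2^(−3.925) = 0.0658

0.066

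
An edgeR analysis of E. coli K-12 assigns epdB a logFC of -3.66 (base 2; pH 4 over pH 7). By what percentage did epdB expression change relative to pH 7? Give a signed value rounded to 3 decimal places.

Fold change = 2^(-3.66) = 0.0791
Percent change = (FC − 1) × 100% = (0.0791 − 1) × 100 = -92.089%

-92.089%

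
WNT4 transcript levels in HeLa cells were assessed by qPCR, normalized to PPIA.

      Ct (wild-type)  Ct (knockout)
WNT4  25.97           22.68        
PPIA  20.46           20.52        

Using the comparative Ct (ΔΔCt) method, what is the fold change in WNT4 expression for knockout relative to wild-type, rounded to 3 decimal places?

ΔCt(wild-type) = 25.970 − 20.460 = 5.510
ΔCt(knockout) = 22.680 − 20.520 = 2.160
ΔΔCt = 2.160 − 5.510 = -3.350
Fold change = 2^(−(-3.350)) = 2^3.350 = 10.1965

10.196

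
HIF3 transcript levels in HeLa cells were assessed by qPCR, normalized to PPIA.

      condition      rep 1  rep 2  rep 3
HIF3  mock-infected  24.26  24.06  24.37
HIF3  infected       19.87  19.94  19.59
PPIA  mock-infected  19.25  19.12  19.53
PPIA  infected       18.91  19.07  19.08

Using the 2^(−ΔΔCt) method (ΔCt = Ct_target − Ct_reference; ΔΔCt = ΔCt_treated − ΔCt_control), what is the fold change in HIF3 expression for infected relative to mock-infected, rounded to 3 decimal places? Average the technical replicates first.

17.753

Mean Ct: HIF3 mock-infected 24.230; HIF3 infected 19.800; PPIA mock-infected 19.300; PPIA infected 19.020
ΔCt(mock-infected) = 24.230 − 19.300 = 4.930
ΔCt(infected) = 19.800 − 19.020 = 0.780
ΔΔCt = 0.780 − 4.930 = -4.150
Fold change = 2^(−(-4.150)) = 2^4.150 = 17.7531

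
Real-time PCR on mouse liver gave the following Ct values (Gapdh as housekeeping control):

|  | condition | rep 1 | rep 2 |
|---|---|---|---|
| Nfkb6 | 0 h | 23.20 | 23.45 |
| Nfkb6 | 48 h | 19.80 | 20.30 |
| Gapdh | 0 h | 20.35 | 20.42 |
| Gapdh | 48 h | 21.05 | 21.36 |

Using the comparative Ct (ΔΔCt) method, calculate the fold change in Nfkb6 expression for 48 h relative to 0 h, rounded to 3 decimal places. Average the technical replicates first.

Mean Ct: Nfkb6 0 h 23.325; Nfkb6 48 h 20.050; Gapdh 0 h 20.385; Gapdh 48 h 21.205
ΔCt(0 h) = 23.325 − 20.385 = 2.940
ΔCt(48 h) = 20.050 − 21.205 = -1.155
ΔΔCt = -1.155 − 2.940 = -4.095
Fold change = 2^(−(-4.095)) = 2^4.095 = 17.0890

17.089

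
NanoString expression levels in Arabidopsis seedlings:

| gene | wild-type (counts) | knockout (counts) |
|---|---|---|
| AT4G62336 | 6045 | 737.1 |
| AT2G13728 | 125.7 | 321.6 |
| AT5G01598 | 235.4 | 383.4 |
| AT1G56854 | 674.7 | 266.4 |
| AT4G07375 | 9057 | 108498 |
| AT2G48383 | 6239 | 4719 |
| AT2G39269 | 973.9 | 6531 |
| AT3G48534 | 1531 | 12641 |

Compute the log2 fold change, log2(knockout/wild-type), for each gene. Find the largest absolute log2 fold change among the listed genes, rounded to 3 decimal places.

3.582

log2(737.1/6045) = -3.036  (AT4G62336)
log2(321.6/125.7) = 1.355  (AT2G13728)
log2(383.4/235.4) = 0.704  (AT5G01598)
log2(266.4/674.7) = -1.341  (AT1G56854)
log2(108498/9057) = 3.582  (AT4G07375)
log2(4719/6239) = -0.403  (AT2G48383)
log2(6531/973.9) = 2.745  (AT2G39269)
log2(12641/1531) = 3.046  (AT3G48534)
The largest magnitude belongs to AT4G07375.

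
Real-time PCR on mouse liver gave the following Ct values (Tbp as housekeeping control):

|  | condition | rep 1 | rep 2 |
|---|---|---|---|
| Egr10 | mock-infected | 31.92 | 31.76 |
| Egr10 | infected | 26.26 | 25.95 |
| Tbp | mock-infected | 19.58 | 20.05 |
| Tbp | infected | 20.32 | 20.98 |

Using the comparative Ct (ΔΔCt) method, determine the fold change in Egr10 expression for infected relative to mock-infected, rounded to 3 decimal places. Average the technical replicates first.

Mean Ct: Egr10 mock-infected 31.840; Egr10 infected 26.105; Tbp mock-infected 19.815; Tbp infected 20.650
ΔCt(mock-infected) = 31.840 − 19.815 = 12.025
ΔCt(infected) = 26.105 − 20.650 = 5.455
ΔΔCt = 5.455 − 12.025 = -6.570
Fold change = 2^(−(-6.570)) = 2^6.570 = 95.0095

95.010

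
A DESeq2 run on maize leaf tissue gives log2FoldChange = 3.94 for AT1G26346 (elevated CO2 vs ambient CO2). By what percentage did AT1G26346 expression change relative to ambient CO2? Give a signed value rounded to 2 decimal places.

Fold change = 2^(3.94) = 15.3482
Percent change = (FC − 1) × 100% = (15.3482 − 1) × 100 = 1434.82%

1434.82%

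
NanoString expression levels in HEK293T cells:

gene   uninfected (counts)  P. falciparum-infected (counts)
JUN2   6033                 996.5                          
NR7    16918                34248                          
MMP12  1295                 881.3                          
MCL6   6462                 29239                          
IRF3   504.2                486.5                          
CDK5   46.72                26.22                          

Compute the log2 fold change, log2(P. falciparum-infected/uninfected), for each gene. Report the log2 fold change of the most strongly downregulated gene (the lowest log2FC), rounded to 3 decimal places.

log2(996.5/6033) = -2.598  (JUN2)
log2(34248/16918) = 1.017  (NR7)
log2(881.3/1295) = -0.555  (MMP12)
log2(29239/6462) = 2.178  (MCL6)
log2(486.5/504.2) = -0.052  (IRF3)
log2(26.22/46.72) = -0.833  (CDK5)
JUN2 is most strongly downregulated.

-2.598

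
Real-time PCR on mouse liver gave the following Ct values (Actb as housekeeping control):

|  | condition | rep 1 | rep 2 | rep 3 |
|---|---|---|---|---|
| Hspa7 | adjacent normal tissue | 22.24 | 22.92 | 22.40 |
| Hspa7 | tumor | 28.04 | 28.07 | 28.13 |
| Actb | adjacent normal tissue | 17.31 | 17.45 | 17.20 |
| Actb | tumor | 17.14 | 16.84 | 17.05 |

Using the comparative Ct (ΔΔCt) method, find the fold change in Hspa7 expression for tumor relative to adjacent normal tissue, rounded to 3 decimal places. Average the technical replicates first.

0.017

Mean Ct: Hspa7 adjacent normal tissue 22.520; Hspa7 tumor 28.080; Actb adjacent normal tissue 17.320; Actb tumor 17.010
ΔCt(adjacent normal tissue) = 22.520 − 17.320 = 5.200
ΔCt(tumor) = 28.080 − 17.010 = 11.070
ΔΔCt = 11.070 − 5.200 = 5.870
Fold change = 2^(−5.870) = 0.0171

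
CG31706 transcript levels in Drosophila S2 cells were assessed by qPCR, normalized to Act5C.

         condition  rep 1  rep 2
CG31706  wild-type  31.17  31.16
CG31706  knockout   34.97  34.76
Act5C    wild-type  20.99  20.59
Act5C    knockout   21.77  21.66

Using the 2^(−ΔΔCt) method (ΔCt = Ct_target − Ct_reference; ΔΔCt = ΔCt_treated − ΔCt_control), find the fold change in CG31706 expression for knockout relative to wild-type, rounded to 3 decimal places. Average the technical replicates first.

0.146

Mean Ct: CG31706 wild-type 31.165; CG31706 knockout 34.865; Act5C wild-type 20.790; Act5C knockout 21.715
ΔCt(wild-type) = 31.165 − 20.790 = 10.375
ΔCt(knockout) = 34.865 − 21.715 = 13.150
ΔΔCt = 13.150 − 10.375 = 2.775
Fold change = 2^(−2.775) = 0.1461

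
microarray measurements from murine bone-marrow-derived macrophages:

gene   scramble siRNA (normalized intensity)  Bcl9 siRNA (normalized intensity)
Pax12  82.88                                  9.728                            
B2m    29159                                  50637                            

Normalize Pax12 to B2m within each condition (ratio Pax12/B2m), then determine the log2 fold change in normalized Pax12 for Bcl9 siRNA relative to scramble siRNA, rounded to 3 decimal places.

Pax12/B2m (scramble siRNA) = 82.88 / 29159 = 0.0028423
Pax12/B2m (Bcl9 siRNA) = 9.728 / 50637 = 0.00019211
Fold change = 0.00019211 / 0.0028423 = 0.0676
log2(0.0676) = -3.8871

-3.887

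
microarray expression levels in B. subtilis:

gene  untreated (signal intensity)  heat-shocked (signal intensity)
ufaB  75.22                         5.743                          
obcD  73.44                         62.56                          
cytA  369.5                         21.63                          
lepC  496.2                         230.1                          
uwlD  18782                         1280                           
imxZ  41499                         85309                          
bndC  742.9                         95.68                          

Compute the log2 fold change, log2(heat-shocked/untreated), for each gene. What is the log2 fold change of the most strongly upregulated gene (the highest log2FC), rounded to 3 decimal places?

log2(5.743/75.22) = -3.711  (ufaB)
log2(62.56/73.44) = -0.231  (obcD)
log2(21.63/369.5) = -4.094  (cytA)
log2(230.1/496.2) = -1.109  (lepC)
log2(1280/18782) = -3.875  (uwlD)
log2(85309/41499) = 1.040  (imxZ)
log2(95.68/742.9) = -2.957  (bndC)
imxZ is most strongly upregulated.

1.040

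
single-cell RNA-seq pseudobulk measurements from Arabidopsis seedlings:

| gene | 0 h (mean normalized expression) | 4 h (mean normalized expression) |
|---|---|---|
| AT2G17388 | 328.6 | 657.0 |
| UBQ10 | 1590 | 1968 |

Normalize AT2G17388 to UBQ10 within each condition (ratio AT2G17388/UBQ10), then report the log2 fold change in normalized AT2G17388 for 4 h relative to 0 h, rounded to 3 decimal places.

AT2G17388/UBQ10 (0 h) = 328.6 / 1590 = 0.20667
AT2G17388/UBQ10 (4 h) = 657.0 / 1968 = 0.33384
Fold change = 0.33384 / 0.20667 = 1.6154
log2(1.6154) = 0.6919

0.692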